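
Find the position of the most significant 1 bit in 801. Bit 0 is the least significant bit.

801 = 1100100001
The topmost 1 is at position 9 (since 2^9 = 512 ≤ 801 < 1024).

9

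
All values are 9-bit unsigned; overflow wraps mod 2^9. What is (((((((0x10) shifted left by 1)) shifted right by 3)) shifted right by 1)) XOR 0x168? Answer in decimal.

362

0x10 = 000010000
→ shifted left by 1 (mod 2^9) → 000100000 = 32
→ shifted right by 3 → 000000100 = 4
→ shifted right by 1 → 000000010 = 2
0x168 = 101101000
→ XOR → 101101010 = 362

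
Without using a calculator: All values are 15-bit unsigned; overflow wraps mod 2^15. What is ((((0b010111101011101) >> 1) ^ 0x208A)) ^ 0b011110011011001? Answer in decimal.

3069

0b010111101011101 = 010111101011101
→ >> 1 → 001011110101110 = 6062
0x208A = 010000010001010
→ ^ → 011011100100100 = 14116
0b011110011011001 = 011110011011001
→ ^ → 000101111111101 = 3069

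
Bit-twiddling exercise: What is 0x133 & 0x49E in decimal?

0x133 = 00100110011
0x49E = 10010011110
AND → 00000010010 = 18

18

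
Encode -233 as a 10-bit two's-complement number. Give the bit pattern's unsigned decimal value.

791

233 in 10 bits: 0011101001
Invert: 1100010110
Add 1:  1100010111 = 791
(Check: 2^10 - 233 = 1024 - 233 = 791.)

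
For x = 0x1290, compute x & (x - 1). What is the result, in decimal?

x = 1001010010000 = 4752
x - 1 = 1001010001111
AND   = 1001010000000 = 4736
(x & (x - 1) clears the lowest set bit of x.)

4736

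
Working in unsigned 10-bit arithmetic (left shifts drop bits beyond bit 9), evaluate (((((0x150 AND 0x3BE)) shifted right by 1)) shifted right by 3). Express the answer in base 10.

0x150 = 0101010000
0x3BE = 1110111110
→ AND → 0100010000 = 272
→ shifted right by 1 → 0010001000 = 136
→ shifted right by 3 → 0000010001 = 17

17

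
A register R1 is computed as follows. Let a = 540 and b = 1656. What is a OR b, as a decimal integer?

540 = 01000011100
1656 = 11001111000
 OR → 11001111100 = 1660

1660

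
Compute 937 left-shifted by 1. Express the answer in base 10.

1874

937 = 01110101001
shift left by 1 → 11101010010 = 1874
(equivalently, 937 × 2^1 = 937 × 2)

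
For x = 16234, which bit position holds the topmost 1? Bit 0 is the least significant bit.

16234 = 11111101101010
The topmost 1 is at position 13 (since 2^13 = 8192 ≤ 16234 < 16384).

13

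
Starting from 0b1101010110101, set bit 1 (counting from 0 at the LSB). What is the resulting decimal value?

x = 1101010110101
bit 1 is currently 0; set it via x | (1 << 1) = x | 2
→ 1101010110111 = 6839

6839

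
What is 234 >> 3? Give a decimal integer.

29

234 = 11101010
shift right by 3 → 00011101 = 29
(equivalently, floor(234 / 8))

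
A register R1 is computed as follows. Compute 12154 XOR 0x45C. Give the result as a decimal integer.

12154 = 10111101111010
0x45C = 00010001011100
XOR → 10101100100110 = 11046

11046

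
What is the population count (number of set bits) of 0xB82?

5

0xB82 = 101110000010
Count the 1s: 1 + 1 + 1 + 1 + 1 = 5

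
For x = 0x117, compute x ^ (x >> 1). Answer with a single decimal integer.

x = 100010111 = 279
x>>1 = 010001011
XOR  = 110011100 = 412
(x ^ (x >> 1) gives the standard binary-reflected Gray code of x.)

412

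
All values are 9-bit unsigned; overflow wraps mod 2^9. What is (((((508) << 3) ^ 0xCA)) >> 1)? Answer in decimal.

508 = 111111100
→ << 3 (mod 2^9) → 111100000 = 480
0xCA = 011001010
→ ^ → 100101010 = 298
→ >> 1 → 010010101 = 149

149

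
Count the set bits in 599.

599 = 1001010111
Count the 1s: 1 + 1 + 1 + 1 + 1 + 1 = 6

6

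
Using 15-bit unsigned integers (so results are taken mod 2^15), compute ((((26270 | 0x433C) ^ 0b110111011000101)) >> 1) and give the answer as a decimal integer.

26270 = 110011010011110
0x433C = 100001100111100
→ | → 110011110111110 = 26558
0b110111011000101 = 110111011000101
→ ^ → 000100101111011 = 2427
→ >> 1 → 000010010111101 = 1213

1213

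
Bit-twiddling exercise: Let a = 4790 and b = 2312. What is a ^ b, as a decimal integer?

7102

4790 = 1001010110110
2312 = 0100100001000
XOR → 1101110111110 = 7102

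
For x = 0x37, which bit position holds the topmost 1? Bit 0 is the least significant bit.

5

0x37 = 110111
The topmost 1 is at position 5 (since 2^5 = 32 ≤ 55 < 64).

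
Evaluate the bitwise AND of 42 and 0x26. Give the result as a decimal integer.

34

42 = 101010
0x26 = 100110
AND → 100010 = 34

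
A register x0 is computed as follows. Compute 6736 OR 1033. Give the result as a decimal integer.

6736 = 1101001010000
1033 = 0010000001001
 OR → 1111001011001 = 7769

7769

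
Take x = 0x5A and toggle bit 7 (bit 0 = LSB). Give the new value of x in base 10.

x = 01011010
bit 7 is currently 0; toggle it via x ^ (1 << 7) = x ^ 128
→ 11011010 = 218

218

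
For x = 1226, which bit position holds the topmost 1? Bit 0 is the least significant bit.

10

1226 = 10011001010
The topmost 1 is at position 10 (since 2^10 = 1024 ≤ 1226 < 2048).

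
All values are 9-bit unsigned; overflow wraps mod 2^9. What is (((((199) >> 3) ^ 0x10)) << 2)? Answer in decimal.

32

199 = 011000111
→ >> 3 → 000011000 = 24
0x10 = 000010000
→ ^ → 000001000 = 8
→ << 2 (mod 2^9) → 000100000 = 32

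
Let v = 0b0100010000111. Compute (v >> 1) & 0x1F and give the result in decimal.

3

v = 0100010000111
Shift right by 1: 010001000011
Mask low 5 bits: 00011 = 3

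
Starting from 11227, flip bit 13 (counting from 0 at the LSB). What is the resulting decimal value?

x = 10101111011011
bit 13 is currently 1; toggle it via x ^ (1 << 13) = x ^ 8192
→ 00101111011011 = 3035

3035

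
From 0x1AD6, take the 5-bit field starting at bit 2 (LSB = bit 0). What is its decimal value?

v = 1101011010110
Shift right by 2: 11010110101
Mask low 5 bits: 10101 = 21

21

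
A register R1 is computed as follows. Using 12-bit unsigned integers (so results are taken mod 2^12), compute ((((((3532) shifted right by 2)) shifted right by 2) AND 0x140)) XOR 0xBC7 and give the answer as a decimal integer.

2951

3532 = 110111001100
→ shifted right by 2 → 001101110011 = 883
→ shifted right by 2 → 000011011100 = 220
0x140 = 000101000000
→ AND → 000001000000 = 64
0xBC7 = 101111000111
→ XOR → 101110000111 = 2951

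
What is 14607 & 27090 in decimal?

14607 = 011100100001111
27090 = 110100111010010
AND → 010100100000010 = 10498

10498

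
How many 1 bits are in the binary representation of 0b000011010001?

4

n = 11010001
Count the 1s: 1 + 1 + 1 + 1 = 4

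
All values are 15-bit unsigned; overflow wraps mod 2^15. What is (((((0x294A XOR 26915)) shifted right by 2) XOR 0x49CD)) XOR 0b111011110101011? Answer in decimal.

11900

0x294A = 010100101001010
26915 = 110100100100011
→ XOR → 100000001101001 = 16489
→ shifted right by 2 → 001000000011010 = 4122
0x49CD = 100100111001101
→ XOR → 101100111010111 = 22999
0b111011110101011 = 111011110101011
→ XOR → 010111001111100 = 11900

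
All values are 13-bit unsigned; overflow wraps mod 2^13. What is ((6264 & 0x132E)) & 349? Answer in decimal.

8

6264 = 1100001111000
0x132E = 1001100101110
→ & → 1000000101000 = 4136
349 = 0000101011101
→ & → 0000000001000 = 8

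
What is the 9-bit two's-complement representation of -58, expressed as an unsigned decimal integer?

58 in 9 bits: 000111010
Invert: 111000101
Add 1:  111000110 = 454
(Check: 2^9 - 58 = 512 - 58 = 454.)

454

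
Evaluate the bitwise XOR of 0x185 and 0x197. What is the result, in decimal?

18

0x185 = 110000101
0x197 = 110010111
XOR → 000010010 = 18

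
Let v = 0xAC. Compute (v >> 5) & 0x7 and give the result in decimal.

v = 10101100
Shift right by 5: 101
Mask low 3 bits: 101 = 5

5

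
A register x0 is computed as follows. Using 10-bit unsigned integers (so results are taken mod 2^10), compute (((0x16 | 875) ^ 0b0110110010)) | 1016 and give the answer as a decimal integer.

1021

0x16 = 0000010110
875 = 1101101011
→ | → 1101111111 = 895
0b0110110010 = 0110110010
→ ^ → 1011001101 = 717
1016 = 1111111000
→ | → 1111111101 = 1021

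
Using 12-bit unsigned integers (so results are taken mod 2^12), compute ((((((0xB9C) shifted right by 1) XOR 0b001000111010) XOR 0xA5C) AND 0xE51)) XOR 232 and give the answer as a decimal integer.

3304

0xB9C = 101110011100
→ shifted right by 1 → 010111001110 = 1486
0b001000111010 = 001000111010
→ XOR → 011111110100 = 2036
0xA5C = 101001011100
→ XOR → 110110101000 = 3496
0xE51 = 111001010001
→ AND → 110000000000 = 3072
232 = 000011101000
→ XOR → 110011101000 = 3304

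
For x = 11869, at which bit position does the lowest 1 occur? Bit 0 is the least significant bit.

11869 = 10111001011101
Trailing zeros: 0, so the lowest set bit is bit 0 (value 1).

0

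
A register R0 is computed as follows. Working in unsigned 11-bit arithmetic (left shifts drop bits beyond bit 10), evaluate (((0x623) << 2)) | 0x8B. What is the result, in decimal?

0x623 = 11000100011
→ << 2 (mod 2^11) → 00010001100 = 140
0x8B = 00010001011
→ | → 00010001111 = 143

143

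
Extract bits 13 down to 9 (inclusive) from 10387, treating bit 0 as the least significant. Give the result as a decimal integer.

20

v = 010100010010011
Shift right by 9: 010100
Mask low 5 bits: 10100 = 20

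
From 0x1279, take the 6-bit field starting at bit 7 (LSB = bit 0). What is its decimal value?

v = 01001001111001
Shift right by 7: 0100100
Mask low 6 bits: 100100 = 36

36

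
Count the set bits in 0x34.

0x34 = 110100
Count the 1s: 1 + 1 + 1 = 3

3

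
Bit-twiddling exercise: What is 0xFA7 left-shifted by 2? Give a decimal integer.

0xFA7 = 00111110100111
shift left by 2 → 11111010011100 = 16028
(equivalently, 4007 × 2^2 = 4007 × 4)

16028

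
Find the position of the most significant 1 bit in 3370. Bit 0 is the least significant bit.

11

3370 = 110100101010
The topmost 1 is at position 11 (since 2^11 = 2048 ≤ 3370 < 4096).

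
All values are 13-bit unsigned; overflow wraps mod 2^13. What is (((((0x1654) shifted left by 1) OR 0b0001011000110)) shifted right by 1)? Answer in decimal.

0x1654 = 1011001010100
→ shifted left by 1 (mod 2^13) → 0110010101000 = 3240
0b0001011000110 = 0001011000110
→ OR → 0111011101110 = 3822
→ shifted right by 1 → 0011101110111 = 1911

1911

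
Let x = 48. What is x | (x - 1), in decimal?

x = 110000 = 48
x - 1 = 101111
OR    = 111111 = 63
(x | (x - 1) sets all bits below the lowest set bit.)

63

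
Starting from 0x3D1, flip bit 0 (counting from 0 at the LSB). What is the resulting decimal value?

x = 01111010001
bit 0 is currently 1; toggle it via x ^ (1 << 0) = x ^ 1
→ 01111010000 = 976

976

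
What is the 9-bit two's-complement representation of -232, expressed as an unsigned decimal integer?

232 in 9 bits: 011101000
Invert: 100010111
Add 1:  100011000 = 280
(Check: 2^9 - 232 = 512 - 232 = 280.)

280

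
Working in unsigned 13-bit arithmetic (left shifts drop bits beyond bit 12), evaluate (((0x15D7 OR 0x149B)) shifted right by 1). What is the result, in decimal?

0x15D7 = 1010111010111
0x149B = 1010010011011
→ OR → 1010111011111 = 5599
→ shifted right by 1 → 0101011101111 = 2799

2799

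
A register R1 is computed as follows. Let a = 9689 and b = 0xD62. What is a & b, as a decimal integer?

1344

9689 = 10010111011001
0xD62 = 00110101100010
AND → 00010101000000 = 1344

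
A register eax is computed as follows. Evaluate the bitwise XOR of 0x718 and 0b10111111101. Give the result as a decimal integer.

0x718 = 11100011000
b = 10111111101
XOR → 01011100101 = 741

741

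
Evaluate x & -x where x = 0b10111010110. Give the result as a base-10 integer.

2

x = 10111010110 = 1494
-x (two's complement) = …01000101010
AND   = 00000000010 = 2
(x & -x isolates the lowest set bit of x.)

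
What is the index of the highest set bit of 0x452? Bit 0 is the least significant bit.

0x452 = 10001010010
The topmost 1 is at position 10 (since 2^10 = 1024 ≤ 1106 < 2048).

10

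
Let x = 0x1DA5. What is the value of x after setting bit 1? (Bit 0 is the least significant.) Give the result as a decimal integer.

7591

x = 1110110100101
bit 1 is currently 0; set it via x | (1 << 1) = x | 2
→ 1110110100111 = 7591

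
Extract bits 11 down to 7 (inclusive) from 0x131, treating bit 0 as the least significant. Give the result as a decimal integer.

v = 00000100110001
Shift right by 7: 0000010
Mask low 5 bits: 00010 = 2

2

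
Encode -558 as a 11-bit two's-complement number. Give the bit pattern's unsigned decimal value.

558 in 11 bits: 01000101110
Invert: 10111010001
Add 1:  10111010010 = 1490
(Check: 2^11 - 558 = 2048 - 558 = 1490.)

1490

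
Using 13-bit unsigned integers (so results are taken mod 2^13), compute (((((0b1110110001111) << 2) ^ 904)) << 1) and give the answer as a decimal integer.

2920

0b1110110001111 = 1110110001111
→ << 2 (mod 2^13) → 1011000111100 = 5692
904 = 0001110001000
→ ^ → 1010110110100 = 5556
→ << 1 (mod 2^13) → 0101101101000 = 2920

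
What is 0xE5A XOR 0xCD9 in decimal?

0xE5A = 111001011010
0xCD9 = 110011011001
XOR → 001010000011 = 643

643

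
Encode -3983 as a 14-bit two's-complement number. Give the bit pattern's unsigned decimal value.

3983 in 14 bits: 00111110001111
Invert: 11000001110000
Add 1:  11000001110001 = 12401
(Check: 2^14 - 3983 = 16384 - 3983 = 12401.)

12401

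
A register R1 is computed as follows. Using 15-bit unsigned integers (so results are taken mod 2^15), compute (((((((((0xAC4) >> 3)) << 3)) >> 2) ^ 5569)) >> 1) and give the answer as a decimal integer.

0xAC4 = 000101011000100
→ >> 3 → 000000101011000 = 344
→ << 3 (mod 2^15) → 000101011000000 = 2752
→ >> 2 → 000001010110000 = 688
5569 = 001010111000001
→ ^ → 001011101110001 = 6001
→ >> 1 → 000101110111000 = 3000

3000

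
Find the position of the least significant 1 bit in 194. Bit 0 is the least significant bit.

194 = 11000010
Trailing zeros: 1, so the lowest set bit is bit 1 (value 2).

1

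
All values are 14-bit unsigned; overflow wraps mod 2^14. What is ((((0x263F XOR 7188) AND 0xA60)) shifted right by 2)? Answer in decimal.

0x263F = 10011000111111
7188 = 01110000010100
→ XOR → 11101000101011 = 14891
0xA60 = 00101001100000
→ AND → 00101000100000 = 2592
→ shifted right by 2 → 00001010001000 = 648

648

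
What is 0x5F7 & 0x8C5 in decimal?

0x5F7 = 010111110111
0x8C5 = 100011000101
AND → 000011000101 = 197

197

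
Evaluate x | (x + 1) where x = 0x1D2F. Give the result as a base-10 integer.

x = 1110100101111 = 7471
x + 1 = 1110100110000
OR    = 1110100111111 = 7487
(x | (x + 1) sets the lowest cleared bit.)

7487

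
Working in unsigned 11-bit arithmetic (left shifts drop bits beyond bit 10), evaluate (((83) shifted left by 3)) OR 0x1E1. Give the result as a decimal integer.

83 = 00001010011
→ shifted left by 3 (mod 2^11) → 01010011000 = 664
0x1E1 = 00111100001
→ OR → 01111111001 = 1017

1017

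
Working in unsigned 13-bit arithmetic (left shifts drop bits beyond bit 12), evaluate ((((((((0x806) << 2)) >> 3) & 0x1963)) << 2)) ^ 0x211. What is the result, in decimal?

541

0x806 = 0100000000110
→ << 2 (mod 2^13) → 0000000011000 = 24
→ >> 3 → 0000000000011 = 3
0x1963 = 1100101100011
→ & → 0000000000011 = 3
→ << 2 (mod 2^13) → 0000000001100 = 12
0x211 = 0001000010001
→ ^ → 0001000011101 = 541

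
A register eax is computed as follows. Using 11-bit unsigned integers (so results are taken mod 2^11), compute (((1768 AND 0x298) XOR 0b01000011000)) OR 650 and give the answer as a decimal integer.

666

1768 = 11011101000
0x298 = 01010011000
→ AND → 01010001000 = 648
0b01000011000 = 01000011000
→ XOR → 00010010000 = 144
650 = 01010001010
→ OR → 01010011010 = 666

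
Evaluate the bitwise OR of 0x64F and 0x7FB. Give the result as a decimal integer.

2047

0x64F = 11001001111
0x7FB = 11111111011
 OR → 11111111111 = 2047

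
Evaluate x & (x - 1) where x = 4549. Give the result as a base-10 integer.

4548

x = 1000111000101 = 4549
x - 1 = 1000111000100
AND   = 1000111000100 = 4548
(x & (x - 1) clears the lowest set bit of x.)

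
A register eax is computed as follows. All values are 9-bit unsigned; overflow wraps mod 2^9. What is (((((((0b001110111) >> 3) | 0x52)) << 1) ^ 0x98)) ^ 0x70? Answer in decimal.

0b001110111 = 001110111
→ >> 3 → 000001110 = 14
0x52 = 001010010
→ | → 001011110 = 94
→ << 1 (mod 2^9) → 010111100 = 188
0x98 = 010011000
→ ^ → 000100100 = 36
0x70 = 001110000
→ ^ → 001010100 = 84

84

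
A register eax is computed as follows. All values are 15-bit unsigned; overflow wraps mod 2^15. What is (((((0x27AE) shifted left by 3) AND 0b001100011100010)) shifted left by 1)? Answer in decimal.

12480

0x27AE = 010011110101110
→ shifted left by 3 (mod 2^15) → 011110101110000 = 15728
0b001100011100010 = 001100011100010
→ AND → 001100001100000 = 6240
→ shifted left by 1 (mod 2^15) → 011000011000000 = 12480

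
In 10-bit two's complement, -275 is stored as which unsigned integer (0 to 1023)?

275 in 10 bits: 0100010011
Invert: 1011101100
Add 1:  1011101101 = 749
(Check: 2^10 - 275 = 1024 - 275 = 749.)

749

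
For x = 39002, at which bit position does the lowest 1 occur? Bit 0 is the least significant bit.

39002 = 1001100001011010
Trailing zeros: 1, so the lowest set bit is bit 1 (value 2).

1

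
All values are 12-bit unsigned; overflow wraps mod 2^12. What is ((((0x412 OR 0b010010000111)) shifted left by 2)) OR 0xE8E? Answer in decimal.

0x412 = 010000010010
0b010010000111 = 010010000111
→ OR → 010010010111 = 1175
→ shifted left by 2 (mod 2^12) → 001001011100 = 604
0xE8E = 111010001110
→ OR → 111011011110 = 3806

3806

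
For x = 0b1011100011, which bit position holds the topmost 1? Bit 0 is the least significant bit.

9

0b1011100011 = 1011100011
The topmost 1 is at position 9 (since 2^9 = 512 ≤ 739 < 1024).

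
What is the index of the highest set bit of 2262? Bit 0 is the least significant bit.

2262 = 100011010110
The topmost 1 is at position 11 (since 2^11 = 2048 ≤ 2262 < 4096).

11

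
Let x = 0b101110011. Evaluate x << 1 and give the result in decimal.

742

x = 0101110011
shift left by 1 → 1011100110 = 742
(equivalently, 371 × 2^1 = 371 × 2)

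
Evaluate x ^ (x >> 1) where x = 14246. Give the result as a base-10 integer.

11381

x = 11011110100110 = 14246
x>>1 = 01101111010011
XOR  = 10110001110101 = 11381
(x ^ (x >> 1) gives the standard binary-reflected Gray code of x.)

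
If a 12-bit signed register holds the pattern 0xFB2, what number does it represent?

pattern = 111110110010 (MSB is 1 ⇒ negative)
Invert: 000001001101, add 1 → 000001001110 = 78, so the value is -78.
(Equivalently: 4018 - 2^12 = 4018 - 4096 = -78.)

-78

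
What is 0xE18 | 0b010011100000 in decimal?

3832

0xE18 = 111000011000
b = 010011100000
 OR → 111011111000 = 3832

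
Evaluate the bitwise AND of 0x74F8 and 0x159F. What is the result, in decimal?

5272

0x74F8 = 111010011111000
0x159F = 001010110011111
AND → 001010010011000 = 5272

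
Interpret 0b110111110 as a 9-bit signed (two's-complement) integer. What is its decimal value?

pattern = 110111110 (MSB is 1 ⇒ negative)
Invert: 001000001, add 1 → 001000010 = 66, so the value is -66.
(Equivalently: 446 - 2^9 = 446 - 512 = -66.)

-66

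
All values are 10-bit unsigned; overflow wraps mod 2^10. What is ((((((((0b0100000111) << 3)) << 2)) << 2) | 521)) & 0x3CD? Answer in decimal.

905

0b0100000111 = 0100000111
→ << 3 (mod 2^10) → 0000111000 = 56
→ << 2 (mod 2^10) → 0011100000 = 224
→ << 2 (mod 2^10) → 1110000000 = 896
521 = 1000001001
→ | → 1110001001 = 905
0x3CD = 1111001101
→ & → 1110001001 = 905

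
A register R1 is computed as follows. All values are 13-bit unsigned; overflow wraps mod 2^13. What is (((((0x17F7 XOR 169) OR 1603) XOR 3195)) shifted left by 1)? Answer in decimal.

5704

0x17F7 = 1011111110111
169 = 0000010101001
→ XOR → 1011101011110 = 5982
1603 = 0011001000011
→ OR → 1011101011111 = 5983
3195 = 0110001111011
→ XOR → 1101100100100 = 6948
→ shifted left by 1 (mod 2^13) → 1011001001000 = 5704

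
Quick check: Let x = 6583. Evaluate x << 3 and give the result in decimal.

52664

6583 = 0001100110110111
shift left by 3 → 1100110110111000 = 52664
(equivalently, 6583 × 2^3 = 6583 × 8)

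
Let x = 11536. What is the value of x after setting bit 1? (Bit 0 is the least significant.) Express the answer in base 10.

x = 10110100010000
bit 1 is currently 0; set it via x | (1 << 1) = x | 2
→ 10110100010010 = 11538

11538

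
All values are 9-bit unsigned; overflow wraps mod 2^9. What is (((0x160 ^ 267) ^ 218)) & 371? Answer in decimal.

49

0x160 = 101100000
267 = 100001011
→ ^ → 001101011 = 107
218 = 011011010
→ ^ → 010110001 = 177
371 = 101110011
→ & → 000110001 = 49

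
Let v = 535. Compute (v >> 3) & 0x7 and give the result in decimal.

2

v = 1000010111
Shift right by 3: 1000010
Mask low 3 bits: 010 = 2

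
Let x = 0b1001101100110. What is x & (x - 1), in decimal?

x = 1001101100110 = 4966
x - 1 = 1001101100101
AND   = 1001101100100 = 4964
(x & (x - 1) clears the lowest set bit of x.)

4964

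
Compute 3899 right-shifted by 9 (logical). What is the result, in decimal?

3899 = 111100111011
shift right by 9 → 000000000111 = 7
(equivalently, floor(3899 / 512))

7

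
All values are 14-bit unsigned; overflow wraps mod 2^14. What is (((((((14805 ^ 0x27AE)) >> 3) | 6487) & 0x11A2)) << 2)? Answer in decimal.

1544

14805 = 11100111010101
0x27AE = 10011110101110
→ ^ → 01111001111011 = 7803
→ >> 3 → 00001111001111 = 975
6487 = 01100101010111
→ | → 01101111011111 = 7135
0x11A2 = 01000110100010
→ & → 01000110000010 = 4482
→ << 2 (mod 2^14) → 00011000001000 = 1544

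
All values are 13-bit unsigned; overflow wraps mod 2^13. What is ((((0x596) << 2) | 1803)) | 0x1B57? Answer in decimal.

8031

0x596 = 0010110010110
→ << 2 (mod 2^13) → 1011001011000 = 5720
1803 = 0011100001011
→ | → 1011101011011 = 5979
0x1B57 = 1101101010111
→ | → 1111101011111 = 8031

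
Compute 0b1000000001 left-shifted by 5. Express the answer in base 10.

x = 000001000000001
shift left by 5 → 100000000100000 = 16416
(equivalently, 513 × 2^5 = 513 × 32)

16416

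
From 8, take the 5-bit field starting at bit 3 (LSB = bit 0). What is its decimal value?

1

v = 000000001000
Shift right by 3: 000000001
Mask low 5 bits: 00001 = 1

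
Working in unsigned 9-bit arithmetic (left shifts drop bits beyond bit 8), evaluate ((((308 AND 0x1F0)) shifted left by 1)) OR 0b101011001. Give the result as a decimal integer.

377

308 = 100110100
0x1F0 = 111110000
→ AND → 100110000 = 304
→ shifted left by 1 (mod 2^9) → 001100000 = 96
0b101011001 = 101011001
→ OR → 101111001 = 377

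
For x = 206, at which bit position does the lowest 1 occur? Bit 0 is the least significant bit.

206 = 11001110
Trailing zeros: 1, so the lowest set bit is bit 1 (value 2).

1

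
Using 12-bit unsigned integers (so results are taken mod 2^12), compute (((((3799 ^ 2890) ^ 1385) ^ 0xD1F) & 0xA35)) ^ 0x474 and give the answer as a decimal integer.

3157

3799 = 111011010111
2890 = 101101001010
→ ^ → 010110011101 = 1437
1385 = 010101101001
→ ^ → 000011110100 = 244
0xD1F = 110100011111
→ ^ → 110111101011 = 3563
0xA35 = 101000110101
→ & → 100000100001 = 2081
0x474 = 010001110100
→ ^ → 110001010101 = 3157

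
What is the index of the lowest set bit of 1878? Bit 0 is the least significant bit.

1878 = 11101010110
Trailing zeros: 1, so the lowest set bit is bit 1 (value 2).

1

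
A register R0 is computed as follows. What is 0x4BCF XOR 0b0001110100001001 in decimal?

22214

0x4BCF = 100101111001111
b = 001110100001001
XOR → 101011011000110 = 22214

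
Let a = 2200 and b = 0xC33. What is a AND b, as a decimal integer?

2064

2200 = 100010011000
0xC33 = 110000110011
AND → 100000010000 = 2064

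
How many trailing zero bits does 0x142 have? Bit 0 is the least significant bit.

1

0x142 = 101000010
Trailing zeros: 1, so the lowest set bit is bit 1 (value 2).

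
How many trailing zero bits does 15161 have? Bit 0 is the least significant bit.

15161 = 11101100111001
Trailing zeros: 0, so the lowest set bit is bit 0 (value 1).

0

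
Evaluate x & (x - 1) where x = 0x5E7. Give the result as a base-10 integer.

x = 10111100111 = 1511
x - 1 = 10111100110
AND   = 10111100110 = 1510
(x & (x - 1) clears the lowest set bit of x.)

1510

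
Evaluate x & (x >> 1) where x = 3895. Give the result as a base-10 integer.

x = 111100110111 = 3895
x>>1 = 011110011011
AND  = 011100010011 = 1811
(x & (x >> 1) has a 1 wherever x has two consecutive 1 bits.)

1811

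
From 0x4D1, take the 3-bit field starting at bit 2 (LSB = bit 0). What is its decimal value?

4

v = 010011010001
Shift right by 2: 0100110100
Mask low 3 bits: 100 = 4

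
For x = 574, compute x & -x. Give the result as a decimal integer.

2

x = 1000111110 = 574
-x (two's complement) = …0111000010
AND   = 0000000010 = 2
(x & -x isolates the lowest set bit of x.)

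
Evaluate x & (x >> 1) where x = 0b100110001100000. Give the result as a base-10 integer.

x = 100110001100000 = 19552
x>>1 = 010011000110000
AND  = 000010000100000 = 1056
(x & (x >> 1) has a 1 wherever x has two consecutive 1 bits.)

1056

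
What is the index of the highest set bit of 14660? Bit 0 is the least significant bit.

14660 = 11100101000100
The topmost 1 is at position 13 (since 2^13 = 8192 ≤ 14660 < 16384).

13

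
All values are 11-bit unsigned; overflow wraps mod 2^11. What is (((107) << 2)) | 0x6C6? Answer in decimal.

2030

107 = 00001101011
→ << 2 (mod 2^11) → 00110101100 = 428
0x6C6 = 11011000110
→ | → 11111101110 = 2030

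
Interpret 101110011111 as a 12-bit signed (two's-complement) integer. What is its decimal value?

-1121

pattern = 101110011111 (MSB is 1 ⇒ negative)
Invert: 010001100000, add 1 → 010001100001 = 1121, so the value is -1121.
(Equivalently: 2975 - 2^12 = 2975 - 4096 = -1121.)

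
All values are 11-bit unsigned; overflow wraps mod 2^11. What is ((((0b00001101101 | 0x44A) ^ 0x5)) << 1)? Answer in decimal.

212

0b00001101101 = 00001101101
0x44A = 10001001010
→ | → 10001101111 = 1135
0x5 = 00000000101
→ ^ → 10001101010 = 1130
→ << 1 (mod 2^11) → 00011010100 = 212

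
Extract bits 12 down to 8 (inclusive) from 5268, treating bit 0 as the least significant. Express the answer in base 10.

v = 01010010010100
Shift right by 8: 010100
Mask low 5 bits: 10100 = 20

20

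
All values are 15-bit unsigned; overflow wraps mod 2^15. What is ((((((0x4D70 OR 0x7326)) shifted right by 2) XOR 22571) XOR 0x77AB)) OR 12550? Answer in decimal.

12639

0x4D70 = 100110101110000
0x7326 = 111001100100110
→ OR → 111111101110110 = 32630
→ shifted right by 2 → 001111111011101 = 8157
22571 = 101100000101011
→ XOR → 100011111110110 = 18422
0x77AB = 111011110101011
→ XOR → 011000001011101 = 12381
12550 = 011000100000110
→ OR → 011000101011111 = 12639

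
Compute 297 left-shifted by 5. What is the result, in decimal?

9504

297 = 00000100101001
shift left by 5 → 10010100100000 = 9504
(equivalently, 297 × 2^5 = 297 × 32)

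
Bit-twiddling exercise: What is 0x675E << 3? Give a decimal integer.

0x675E = 000110011101011110
shift left by 3 → 110011101011110000 = 211696
(equivalently, 26462 × 2^3 = 26462 × 8)

211696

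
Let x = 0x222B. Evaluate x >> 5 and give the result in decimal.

0x222B = 10001000101011
shift right by 5 → 00000100010001 = 273
(equivalently, floor(8747 / 32))

273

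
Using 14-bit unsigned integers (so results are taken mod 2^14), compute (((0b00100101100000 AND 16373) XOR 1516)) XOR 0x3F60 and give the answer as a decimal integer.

13292

0b00100101100000 = 00100101100000
16373 = 11111111110101
→ AND → 00100101100000 = 2400
1516 = 00010111101100
→ XOR → 00110010001100 = 3212
0x3F60 = 11111101100000
→ XOR → 11001111101100 = 13292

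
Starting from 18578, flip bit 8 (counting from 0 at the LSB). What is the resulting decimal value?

x = 100100010010010
bit 8 is currently 0; toggle it via x ^ (1 << 8) = x ^ 256
→ 100100110010010 = 18834

18834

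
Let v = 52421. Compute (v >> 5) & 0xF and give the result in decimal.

v = 1100110011000101
Shift right by 5: 11001100110
Mask low 4 bits: 0110 = 6

6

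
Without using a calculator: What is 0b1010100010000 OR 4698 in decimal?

a = 1010100010000
4698 = 1001001011010
 OR → 1011101011010 = 5978

5978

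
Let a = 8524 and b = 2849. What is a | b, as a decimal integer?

8524 = 10000101001100
2849 = 00101100100001
 OR → 10101101101101 = 11117

11117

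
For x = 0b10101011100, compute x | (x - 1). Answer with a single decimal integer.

x = 10101011100 = 1372
x - 1 = 10101011011
OR    = 10101011111 = 1375
(x | (x - 1) sets all bits below the lowest set bit.)

1375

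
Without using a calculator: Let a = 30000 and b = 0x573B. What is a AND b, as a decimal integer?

30000 = 111010100110000
0x573B = 101011100111011
AND → 101010100110000 = 21808

21808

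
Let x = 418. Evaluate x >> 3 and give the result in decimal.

52

418 = 110100010
shift right by 3 → 000110100 = 52
(equivalently, floor(418 / 8))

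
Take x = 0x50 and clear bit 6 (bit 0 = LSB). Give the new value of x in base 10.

x = 001010000
bit 6 is currently 1; clear it via x & ~(1 << 6) = x & ~64
→ 000010000 = 16

16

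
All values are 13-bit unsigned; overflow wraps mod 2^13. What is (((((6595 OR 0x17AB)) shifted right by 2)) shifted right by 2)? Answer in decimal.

6595 = 1100111000011
0x17AB = 1011110101011
→ OR → 1111111101011 = 8171
→ shifted right by 2 → 0011111111010 = 2042
→ shifted right by 2 → 0000111111110 = 510

510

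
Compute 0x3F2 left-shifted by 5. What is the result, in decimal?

0x3F2 = 000001111110010
shift left by 5 → 111111001000000 = 32320
(equivalently, 1010 × 2^5 = 1010 × 32)

32320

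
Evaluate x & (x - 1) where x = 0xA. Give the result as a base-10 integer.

8

x = 1010 = 10
x - 1 = 1001
AND   = 1000 = 8
(x & (x - 1) clears the lowest set bit of x.)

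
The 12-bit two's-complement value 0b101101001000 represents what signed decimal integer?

pattern = 101101001000 (MSB is 1 ⇒ negative)
Invert: 010010110111, add 1 → 010010111000 = 1208, so the value is -1208.
(Equivalently: 2888 - 2^12 = 2888 - 4096 = -1208.)

-1208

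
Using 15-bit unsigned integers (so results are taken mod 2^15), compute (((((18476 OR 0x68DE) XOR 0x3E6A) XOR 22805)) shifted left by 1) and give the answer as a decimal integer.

7938

18476 = 100100000101100
0x68DE = 110100011011110
→ OR → 110100011111110 = 26878
0x3E6A = 011111001101010
→ XOR → 101011010010100 = 22164
22805 = 101100100010101
→ XOR → 000111110000001 = 3969
→ shifted left by 1 (mod 2^15) → 001111100000010 = 7938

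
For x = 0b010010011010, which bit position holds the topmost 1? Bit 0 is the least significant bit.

0b010010011010 = 10010011010
The topmost 1 is at position 10 (since 2^10 = 1024 ≤ 1178 < 2048).

10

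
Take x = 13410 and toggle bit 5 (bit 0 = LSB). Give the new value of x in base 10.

x = 011010001100010
bit 5 is currently 1; toggle it via x ^ (1 << 5) = x ^ 32
→ 011010001000010 = 13378

13378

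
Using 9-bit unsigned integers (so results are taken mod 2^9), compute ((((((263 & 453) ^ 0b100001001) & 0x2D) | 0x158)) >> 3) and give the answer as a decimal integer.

263 = 100000111
453 = 111000101
→ & → 100000101 = 261
0b100001001 = 100001001
→ ^ → 000001100 = 12
0x2D = 000101101
→ & → 000001100 = 12
0x158 = 101011000
→ | → 101011100 = 348
→ >> 3 → 000101011 = 43

43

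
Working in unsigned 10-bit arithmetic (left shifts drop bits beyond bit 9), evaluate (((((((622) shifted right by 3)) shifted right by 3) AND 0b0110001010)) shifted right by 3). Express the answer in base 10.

1

622 = 1001101110
→ shifted right by 3 → 0001001101 = 77
→ shifted right by 3 → 0000001001 = 9
0b0110001010 = 0110001010
→ AND → 0000001000 = 8
→ shifted right by 3 → 0000000001 = 1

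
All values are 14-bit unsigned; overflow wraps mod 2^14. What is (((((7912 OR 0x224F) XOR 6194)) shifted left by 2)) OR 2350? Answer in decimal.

7912 = 01111011101000
0x224F = 10001001001111
→ OR → 11111011101111 = 16111
6194 = 01100000110010
→ XOR → 10011011011101 = 9949
→ shifted left by 2 (mod 2^14) → 01101101110100 = 7028
2350 = 00100100101110
→ OR → 01101101111110 = 7038

7038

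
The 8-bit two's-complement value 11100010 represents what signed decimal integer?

-30

pattern = 11100010 (MSB is 1 ⇒ negative)
Invert: 00011101, add 1 → 00011110 = 30, so the value is -30.
(Equivalently: 226 - 2^8 = 226 - 256 = -30.)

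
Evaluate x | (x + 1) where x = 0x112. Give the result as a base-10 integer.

275

x = 100010010 = 274
x + 1 = 100010011
OR    = 100010011 = 275
(x | (x + 1) sets the lowest cleared bit.)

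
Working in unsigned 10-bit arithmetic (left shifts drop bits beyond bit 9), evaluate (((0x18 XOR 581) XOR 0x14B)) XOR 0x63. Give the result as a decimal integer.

0x18 = 0000011000
581 = 1001000101
→ XOR → 1001011101 = 605
0x14B = 0101001011
→ XOR → 1100010110 = 790
0x63 = 0001100011
→ XOR → 1101110101 = 885

885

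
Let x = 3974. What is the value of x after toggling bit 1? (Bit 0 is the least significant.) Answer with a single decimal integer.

3972

x = 00111110000110
bit 1 is currently 1; toggle it via x ^ (1 << 1) = x ^ 2
→ 00111110000100 = 3972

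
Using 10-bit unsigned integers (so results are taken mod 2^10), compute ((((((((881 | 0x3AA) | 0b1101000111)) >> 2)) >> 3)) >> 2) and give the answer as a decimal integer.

7

881 = 1101110001
0x3AA = 1110101010
→ | → 1111111011 = 1019
0b1101000111 = 1101000111
→ | → 1111111111 = 1023
→ >> 2 → 0011111111 = 255
→ >> 3 → 0000011111 = 31
→ >> 2 → 0000000111 = 7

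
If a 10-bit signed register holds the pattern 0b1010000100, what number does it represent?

pattern = 1010000100 (MSB is 1 ⇒ negative)
Invert: 0101111011, add 1 → 0101111100 = 380, so the value is -380.
(Equivalently: 644 - 2^10 = 644 - 1024 = -380.)

-380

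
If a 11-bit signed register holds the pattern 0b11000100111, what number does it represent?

pattern = 11000100111 (MSB is 1 ⇒ negative)
Invert: 00111011000, add 1 → 00111011001 = 473, so the value is -473.
(Equivalently: 1575 - 2^11 = 1575 - 2048 = -473.)

-473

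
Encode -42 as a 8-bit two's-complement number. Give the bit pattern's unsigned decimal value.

42 in 8 bits: 00101010
Invert: 11010101
Add 1:  11010110 = 214
(Check: 2^8 - 42 = 256 - 42 = 214.)

214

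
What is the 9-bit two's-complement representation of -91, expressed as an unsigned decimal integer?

91 in 9 bits: 001011011
Invert: 110100100
Add 1:  110100101 = 421
(Check: 2^9 - 91 = 512 - 91 = 421.)

421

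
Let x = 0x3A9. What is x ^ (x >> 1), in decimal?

637

x = 1110101001 = 937
x>>1 = 0111010100
XOR  = 1001111101 = 637
(x ^ (x >> 1) gives the standard binary-reflected Gray code of x.)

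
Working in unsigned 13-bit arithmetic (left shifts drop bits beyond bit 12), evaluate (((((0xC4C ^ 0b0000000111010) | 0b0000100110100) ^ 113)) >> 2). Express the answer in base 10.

833

0xC4C = 0110001001100
0b0000000111010 = 0000000111010
→ ^ → 0110001110110 = 3190
0b0000100110100 = 0000100110100
→ | → 0110101110110 = 3446
113 = 0000001110001
→ ^ → 0110100000111 = 3335
→ >> 2 → 0001101000001 = 833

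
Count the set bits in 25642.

25642 = 110010000101010
Count the 1s: 1 + 1 + 1 + 1 + 1 + 1 = 6

6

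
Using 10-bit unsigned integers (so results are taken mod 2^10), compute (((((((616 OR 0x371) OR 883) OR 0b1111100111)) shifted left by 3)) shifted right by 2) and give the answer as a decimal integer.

254

616 = 1001101000
0x371 = 1101110001
→ OR → 1101111001 = 889
883 = 1101110011
→ OR → 1101111011 = 891
0b1111100111 = 1111100111
→ OR → 1111111111 = 1023
→ shifted left by 3 (mod 2^10) → 1111111000 = 1016
→ shifted right by 2 → 0011111110 = 254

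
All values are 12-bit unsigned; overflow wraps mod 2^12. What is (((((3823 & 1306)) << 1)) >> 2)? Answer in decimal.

3823 = 111011101111
1306 = 010100011010
→ & → 010000001010 = 1034
→ << 1 (mod 2^12) → 100000010100 = 2068
→ >> 2 → 001000000101 = 517

517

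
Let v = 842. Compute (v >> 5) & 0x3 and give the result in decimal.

2

v = 001101001010
Shift right by 5: 0011010
Mask low 2 bits: 10 = 2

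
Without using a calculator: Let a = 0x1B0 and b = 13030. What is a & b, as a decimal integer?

160

0x1B0 = 00000110110000
13030 = 11001011100110
AND → 00000010100000 = 160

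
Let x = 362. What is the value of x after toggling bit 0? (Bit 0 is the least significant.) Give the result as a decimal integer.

363

x = 0000101101010
bit 0 is currently 0; toggle it via x ^ (1 << 0) = x ^ 1
→ 0000101101011 = 363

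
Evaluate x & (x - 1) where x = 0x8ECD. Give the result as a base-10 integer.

x = 1000111011001101 = 36557
x - 1 = 1000111011001100
AND   = 1000111011001100 = 36556
(x & (x - 1) clears the lowest set bit of x.)

36556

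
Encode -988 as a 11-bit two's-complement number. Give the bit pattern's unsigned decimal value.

988 in 11 bits: 01111011100
Invert: 10000100011
Add 1:  10000100100 = 1060
(Check: 2^11 - 988 = 2048 - 988 = 1060.)

1060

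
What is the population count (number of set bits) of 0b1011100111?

n = 1011100111
Count the 1s: 1 + 1 + 1 + 1 + 1 + 1 + 1 = 7

7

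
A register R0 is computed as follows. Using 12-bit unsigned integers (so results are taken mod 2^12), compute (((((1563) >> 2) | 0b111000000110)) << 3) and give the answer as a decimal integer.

1563 = 011000011011
→ >> 2 → 000110000110 = 390
0b111000000110 = 111000000110
→ | → 111110000110 = 3974
→ << 3 (mod 2^12) → 110000110000 = 3120

3120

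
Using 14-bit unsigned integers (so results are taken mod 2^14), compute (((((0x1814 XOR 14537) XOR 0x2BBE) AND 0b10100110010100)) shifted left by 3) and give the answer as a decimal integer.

2048

0x1814 = 01100000010100
14537 = 11100011001001
→ XOR → 10000011011101 = 8413
0x2BBE = 10101110111110
→ XOR → 00101101100011 = 2915
0b10100110010100 = 10100110010100
→ AND → 00100100000000 = 2304
→ shifted left by 3 (mod 2^14) → 00100000000000 = 2048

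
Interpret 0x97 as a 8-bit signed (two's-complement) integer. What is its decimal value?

-105

pattern = 10010111 (MSB is 1 ⇒ negative)
Invert: 01101000, add 1 → 01101001 = 105, so the value is -105.
(Equivalently: 151 - 2^8 = 151 - 256 = -105.)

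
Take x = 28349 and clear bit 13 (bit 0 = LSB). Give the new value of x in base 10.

20157

x = 110111010111101
bit 13 is currently 1; clear it via x & ~(1 << 13) = x & ~8192
→ 100111010111101 = 20157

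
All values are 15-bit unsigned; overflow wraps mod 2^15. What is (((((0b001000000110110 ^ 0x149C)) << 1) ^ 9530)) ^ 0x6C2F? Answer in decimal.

0b001000000110110 = 001000000110110
0x149C = 001010010011100
→ ^ → 000010010101010 = 1194
→ << 1 (mod 2^15) → 000100101010100 = 2388
9530 = 010010100111010
→ ^ → 010110001101110 = 11374
0x6C2F = 110110000101111
→ ^ → 100000001000001 = 16449

16449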